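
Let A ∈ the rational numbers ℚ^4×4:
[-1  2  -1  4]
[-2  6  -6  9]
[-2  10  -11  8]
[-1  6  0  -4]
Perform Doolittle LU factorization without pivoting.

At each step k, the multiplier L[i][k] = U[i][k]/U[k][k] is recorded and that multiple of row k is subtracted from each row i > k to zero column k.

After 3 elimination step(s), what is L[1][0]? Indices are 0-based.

L[1][0] = 2

k=0: U[0][0]=-1
  eliminate (1,0): mult=2, new row 1: (0, 2, -4, 1); set L[1][0]=2
  eliminate (2,0): mult=2, new row 2: (0, 6, -9, 0); set L[2][0]=2
  eliminate (3,0): mult=1, new row 3: (0, 4, 1, -8); set L[3][0]=1
k=1: U[1][1]=2
  eliminate (2,1): mult=3, new row 2: (0, 0, 3, -3); set L[2][1]=3
  eliminate (3,1): mult=2, new row 3: (0, 0, 9, -10); set L[3][1]=2
k=2: U[2][2]=3
  eliminate (3,2): mult=3, new row 3: (0, 0, 0, -1); set L[3][2]=3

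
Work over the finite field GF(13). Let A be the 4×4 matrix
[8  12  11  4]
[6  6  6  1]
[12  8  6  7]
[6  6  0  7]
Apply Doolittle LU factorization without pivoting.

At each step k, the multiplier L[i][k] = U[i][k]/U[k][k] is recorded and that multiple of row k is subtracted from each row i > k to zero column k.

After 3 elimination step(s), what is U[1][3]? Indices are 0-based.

[col 0] pivot 8
  R1 -= 4*R0 → (0, 10, 1, 11)  (L[1][0] := 4)
  R2 -= 8*R0 → (0, 3, 9, 1)  (L[2][0] := 8)
  R3 -= 4*R0 → (0, 10, 8, 4)  (L[3][0] := 4)
[col 1] pivot 10
  R2 -= 12*R1 → (0, 0, 10, 12)  (L[2][1] := 12)
  R3 -= 1*R1 → (0, 0, 7, 6)  (L[3][1] := 1)
[col 2] pivot 10
  R3 -= 2*R2 → (0, 0, 0, 8)  (L[3][2] := 2)

U[1][3] = 11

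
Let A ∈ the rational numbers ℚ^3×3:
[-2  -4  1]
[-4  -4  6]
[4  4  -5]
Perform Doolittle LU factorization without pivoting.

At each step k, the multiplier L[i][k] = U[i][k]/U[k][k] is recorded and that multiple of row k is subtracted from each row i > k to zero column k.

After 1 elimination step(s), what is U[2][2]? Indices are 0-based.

k=0: U[0][0]=-2
  eliminate (1,0): mult=2, new row 1: (0, 4, 4); set L[1][0]=2
  eliminate (2,0): mult=-2, new row 2: (0, -4, -3); set L[2][0]=-2

U[2][2] = -3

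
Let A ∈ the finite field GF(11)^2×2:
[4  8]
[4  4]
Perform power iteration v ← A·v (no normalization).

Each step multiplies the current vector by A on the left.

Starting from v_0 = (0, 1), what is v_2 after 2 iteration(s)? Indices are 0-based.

v_2 = (9, 4)

v_0 = (0, 1).
v_1 = A·v_0 = (8, 4).
v_2 = A·v_1 = (9, 4).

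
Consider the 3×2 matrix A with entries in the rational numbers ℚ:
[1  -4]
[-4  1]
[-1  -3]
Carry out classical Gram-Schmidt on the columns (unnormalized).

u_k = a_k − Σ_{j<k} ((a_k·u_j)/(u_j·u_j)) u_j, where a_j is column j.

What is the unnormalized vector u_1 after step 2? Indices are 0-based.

u_1 = (-67/18, -1/9, -59/18)

Step 1: u_0 = a_0 = (1, -4, -1).
Step 2: u_1 = a_1 − (-5/18)·u_0 = (-67/18, -1/9, -59/18).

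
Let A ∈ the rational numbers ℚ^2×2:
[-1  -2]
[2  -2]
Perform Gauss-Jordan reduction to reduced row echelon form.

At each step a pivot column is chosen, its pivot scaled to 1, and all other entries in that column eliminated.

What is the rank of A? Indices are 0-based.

step 1: normalize row 0 (÷-1) = (1, 2)
  row 1: subtract 2×row0 = (0, -6)
step 2: normalize row 1 (÷-6) = (0, 1)
  row 0: subtract 2×row1 = (1, 0)

rank = 2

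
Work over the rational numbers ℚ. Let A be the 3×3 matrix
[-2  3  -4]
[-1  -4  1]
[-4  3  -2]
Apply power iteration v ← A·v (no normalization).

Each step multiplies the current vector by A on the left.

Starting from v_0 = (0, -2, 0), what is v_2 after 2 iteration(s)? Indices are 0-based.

v_2 = (60, -32, 60)

v_0 = (0, -2, 0).
v_1 = A·v_0 = (-6, 8, -6).
v_2 = A·v_1 = (60, -32, 60).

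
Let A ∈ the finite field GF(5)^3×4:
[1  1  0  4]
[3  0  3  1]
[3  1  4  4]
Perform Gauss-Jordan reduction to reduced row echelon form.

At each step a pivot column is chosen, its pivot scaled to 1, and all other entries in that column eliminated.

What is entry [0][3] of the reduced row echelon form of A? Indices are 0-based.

M[0][3] = 4

pivot(0,0)=1: scale R0 → (1, 1, 0, 4)
  clear (1,0): R1 −= (3)R0 → (0, 2, 3, 4)
  clear (2,0): R2 −= (3)R0 → (0, 3, 4, 2)
pivot(1,1)=2: scale R1 → (0, 1, 4, 2)
  clear (0,1): R0 −= (1)R1 → (1, 0, 1, 2)
  clear (2,1): R2 −= (3)R1 → (0, 0, 2, 1)
pivot(2,2)=2: scale R2 → (0, 0, 1, 3)
  clear (0,2): R0 −= (1)R2 → (1, 0, 0, 4)
  clear (1,2): R1 −= (4)R2 → (0, 1, 0, 0)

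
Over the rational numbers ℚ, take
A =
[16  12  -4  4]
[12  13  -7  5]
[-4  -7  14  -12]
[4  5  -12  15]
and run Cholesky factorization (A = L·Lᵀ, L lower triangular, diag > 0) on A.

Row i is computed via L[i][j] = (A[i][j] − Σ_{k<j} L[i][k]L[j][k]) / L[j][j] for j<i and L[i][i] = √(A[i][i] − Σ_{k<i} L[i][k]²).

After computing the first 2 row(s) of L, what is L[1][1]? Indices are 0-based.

L[1][1] = 2

Step 1: L[0][0] = √(16) = 4.
  L[1][0] = (12) / L[0][0] = 3.
Step 2: L[1][1] = √(4) = 2.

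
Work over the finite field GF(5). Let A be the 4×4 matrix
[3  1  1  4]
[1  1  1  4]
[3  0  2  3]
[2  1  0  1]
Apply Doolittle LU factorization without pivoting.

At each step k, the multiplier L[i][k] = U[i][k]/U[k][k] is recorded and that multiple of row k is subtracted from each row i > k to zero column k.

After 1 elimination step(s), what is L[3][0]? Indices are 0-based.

[col 0] pivot 3
  R1 -= 2*R0 → (0, 4, 4, 1)  (L[1][0] := 2)
  R2 -= 1*R0 → (0, 4, 1, 4)  (L[2][0] := 1)
  R3 -= 4*R0 → (0, 2, 1, 0)  (L[3][0] := 4)

L[3][0] = 4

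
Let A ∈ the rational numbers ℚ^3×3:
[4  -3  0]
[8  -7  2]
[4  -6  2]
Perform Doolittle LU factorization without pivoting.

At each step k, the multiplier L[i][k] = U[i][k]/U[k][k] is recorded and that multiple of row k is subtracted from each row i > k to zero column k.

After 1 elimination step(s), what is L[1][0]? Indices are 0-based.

Step 1: pivot at (0,0) is 4.
  row1 ← row1 − (2)·row0  ⇒  L[1][0]=2, U row1=(0, -1, 2)
  row2 ← row2 − (1)·row0  ⇒  L[2][0]=1, U row2=(0, -3, 2)

L[1][0] = 2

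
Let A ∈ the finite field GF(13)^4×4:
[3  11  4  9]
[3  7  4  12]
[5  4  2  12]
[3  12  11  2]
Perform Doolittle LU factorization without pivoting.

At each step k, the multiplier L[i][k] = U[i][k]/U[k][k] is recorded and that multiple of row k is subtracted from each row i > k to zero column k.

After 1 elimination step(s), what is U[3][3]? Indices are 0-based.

k=0: U[0][0]=3
  eliminate (1,0): mult=1, new row 1: (0, 9, 0, 3); set L[1][0]=1
  eliminate (2,0): mult=6, new row 2: (0, 3, 4, 10); set L[2][0]=6
  eliminate (3,0): mult=1, new row 3: (0, 1, 7, 6); set L[3][0]=1

U[3][3] = 6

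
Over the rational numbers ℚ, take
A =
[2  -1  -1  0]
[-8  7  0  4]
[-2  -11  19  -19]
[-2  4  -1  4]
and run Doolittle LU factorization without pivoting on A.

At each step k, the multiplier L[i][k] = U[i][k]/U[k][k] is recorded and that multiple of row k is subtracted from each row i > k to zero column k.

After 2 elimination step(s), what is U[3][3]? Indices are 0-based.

U[3][3] = 0

k=0: U[0][0]=2
  eliminate (1,0): mult=-4, new row 1: (0, 3, -4, 4); set L[1][0]=-4
  eliminate (2,0): mult=-1, new row 2: (0, -12, 18, -19); set L[2][0]=-1
  eliminate (3,0): mult=-1, new row 3: (0, 3, -2, 4); set L[3][0]=-1
k=1: U[1][1]=3
  eliminate (2,1): mult=-4, new row 2: (0, 0, 2, -3); set L[2][1]=-4
  eliminate (3,1): mult=1, new row 3: (0, 0, 2, 0); set L[3][1]=1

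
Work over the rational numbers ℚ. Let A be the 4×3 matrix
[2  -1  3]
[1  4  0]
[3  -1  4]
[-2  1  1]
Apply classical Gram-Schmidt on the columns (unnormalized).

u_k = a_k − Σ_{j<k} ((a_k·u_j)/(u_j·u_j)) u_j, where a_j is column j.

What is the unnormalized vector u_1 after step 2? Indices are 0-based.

Step 1: u_0 = a_0 = (2, 1, 3, -2).
Step 2: u_1 = a_1 − (-1/6)·u_0 = (-2/3, 25/6, -1/2, 2/3).

u_1 = (-2/3, 25/6, -1/2, 2/3)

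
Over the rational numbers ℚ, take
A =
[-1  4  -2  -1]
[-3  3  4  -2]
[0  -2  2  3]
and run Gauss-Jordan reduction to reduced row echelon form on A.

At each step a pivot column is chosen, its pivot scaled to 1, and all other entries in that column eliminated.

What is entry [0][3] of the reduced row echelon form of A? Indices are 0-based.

M[0][3] = -30

step 1: normalize row 0 (÷-1) = (1, -4, 2, 1)
  row 1: subtract -3×row0 = (0, -9, 10, 1)
step 2: normalize row 1 (÷-9) = (0, 1, -10/9, -1/9)
  row 0: subtract -4×row1 = (1, 0, -22/9, 5/9)
  row 2: subtract -2×row1 = (0, 0, -2/9, 25/9)
step 3: normalize row 2 (÷-2/9) = (0, 0, 1, -25/2)
  row 0: subtract -22/9×row2 = (1, 0, 0, -30)
  row 1: subtract -10/9×row2 = (0, 1, 0, -14)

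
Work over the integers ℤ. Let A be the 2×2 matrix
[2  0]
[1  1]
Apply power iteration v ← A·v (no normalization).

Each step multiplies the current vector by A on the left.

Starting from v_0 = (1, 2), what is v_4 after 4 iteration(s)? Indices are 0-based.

v_0 = (1, 2).
v_1 = A·v_0 = (2, 3).
v_2 = A·v_1 = (4, 5).
v_3 = A·v_2 = (8, 9).
v_4 = A·v_3 = (16, 17).

v_4 = (16, 17)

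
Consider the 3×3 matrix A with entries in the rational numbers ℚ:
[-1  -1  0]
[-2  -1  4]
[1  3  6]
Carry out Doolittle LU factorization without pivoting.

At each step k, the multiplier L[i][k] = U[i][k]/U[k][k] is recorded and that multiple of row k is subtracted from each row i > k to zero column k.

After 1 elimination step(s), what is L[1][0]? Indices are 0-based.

L[1][0] = 2

Step 1: pivot at (0,0) is -1.
  row1 ← row1 − (2)·row0  ⇒  L[1][0]=2, U row1=(0, 1, 4)
  row2 ← row2 − (-1)·row0  ⇒  L[2][0]=-1, U row2=(0, 2, 6)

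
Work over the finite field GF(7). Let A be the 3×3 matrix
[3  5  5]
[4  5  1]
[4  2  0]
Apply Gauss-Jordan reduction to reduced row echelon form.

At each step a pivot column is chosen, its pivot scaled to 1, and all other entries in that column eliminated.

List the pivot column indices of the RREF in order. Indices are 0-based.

pivot(0,0)=3: scale R0 → (1, 4, 4)
  clear (1,0): R1 −= (4)R0 → (0, 3, 6)
  clear (2,0): R2 −= (4)R0 → (0, 0, 5)
pivot(1,1)=3: scale R1 → (0, 1, 2)
  clear (0,1): R0 −= (4)R1 → (1, 0, 3)
pivot(2,2)=5: scale R2 → (0, 0, 1)
  clear (0,2): R0 −= (3)R2 → (1, 0, 0)
  clear (1,2): R1 −= (2)R2 → (0, 1, 0)

pivot columns: 0, 1, 2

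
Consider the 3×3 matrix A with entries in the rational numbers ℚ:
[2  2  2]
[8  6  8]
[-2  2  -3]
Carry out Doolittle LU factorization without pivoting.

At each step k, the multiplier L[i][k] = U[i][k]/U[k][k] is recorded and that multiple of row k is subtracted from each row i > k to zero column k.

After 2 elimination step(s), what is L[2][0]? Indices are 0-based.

Step 1: pivot at (0,0) is 2.
  row1 ← row1 − (4)·row0  ⇒  L[1][0]=4, U row1=(0, -2, 0)
  row2 ← row2 − (-1)·row0  ⇒  L[2][0]=-1, U row2=(0, 4, -1)
Step 2: pivot at (1,1) is -2.
  row2 ← row2 − (-2)·row1  ⇒  L[2][1]=-2, U row2=(0, 0, -1)

L[2][0] = -1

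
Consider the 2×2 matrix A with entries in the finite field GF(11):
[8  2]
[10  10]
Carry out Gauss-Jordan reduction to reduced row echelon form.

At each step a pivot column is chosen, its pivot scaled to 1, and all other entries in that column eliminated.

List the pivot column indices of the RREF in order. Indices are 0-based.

[1] R0 /= 8  ⇒  (1, 3)
     R1 -= 10·R0  ⇒  (0, 2)
[2] R1 /= 2  ⇒  (0, 1)
     R0 -= 3·R1  ⇒  (1, 0)

pivot columns: 0, 1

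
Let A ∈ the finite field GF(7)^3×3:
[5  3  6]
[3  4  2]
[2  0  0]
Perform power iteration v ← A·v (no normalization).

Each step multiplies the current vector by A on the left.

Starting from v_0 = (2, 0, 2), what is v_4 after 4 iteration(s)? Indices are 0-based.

v_0 = (2, 0, 2).
v_1 = A·v_0 = (1, 3, 4).
v_2 = A·v_1 = (3, 2, 2).
v_3 = A·v_2 = (5, 0, 6).
v_4 = A·v_3 = (5, 6, 3).

v_4 = (5, 6, 3)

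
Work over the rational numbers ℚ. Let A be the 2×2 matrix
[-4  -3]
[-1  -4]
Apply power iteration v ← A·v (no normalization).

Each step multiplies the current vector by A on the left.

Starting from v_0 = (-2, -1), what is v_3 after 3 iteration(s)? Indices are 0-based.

v_0 = (-2, -1).
v_1 = A·v_0 = (11, 6).
v_2 = A·v_1 = (-62, -35).
v_3 = A·v_2 = (353, 202).

v_3 = (353, 202)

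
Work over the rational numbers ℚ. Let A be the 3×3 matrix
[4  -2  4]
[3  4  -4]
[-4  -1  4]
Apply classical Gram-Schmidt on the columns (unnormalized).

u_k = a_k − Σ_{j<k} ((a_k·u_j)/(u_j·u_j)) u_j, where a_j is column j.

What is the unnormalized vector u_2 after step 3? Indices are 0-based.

Step 1: u_0 = a_0 = (4, 3, -4).
Step 2: u_1 = a_1 − (8/41)·u_0 = (-114/41, 140/41, -9/41).
Step 3: u_2 = a_2 − (-12/41)·u_0 − (-1052/797)·u_1 = (1196/797, 1104/797, 2024/797).

u_2 = (1196/797, 1104/797, 2024/797)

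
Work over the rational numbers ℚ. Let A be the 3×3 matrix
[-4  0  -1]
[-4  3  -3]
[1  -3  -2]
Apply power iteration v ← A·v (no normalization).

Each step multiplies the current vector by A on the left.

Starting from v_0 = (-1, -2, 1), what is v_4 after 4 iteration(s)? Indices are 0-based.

v_0 = (-1, -2, 1).
v_1 = A·v_0 = (3, -5, 3).
v_2 = A·v_1 = (-15, -36, 12).
v_3 = A·v_2 = (48, -84, 69).
v_4 = A·v_3 = (-261, -651, 162).

v_4 = (-261, -651, 162)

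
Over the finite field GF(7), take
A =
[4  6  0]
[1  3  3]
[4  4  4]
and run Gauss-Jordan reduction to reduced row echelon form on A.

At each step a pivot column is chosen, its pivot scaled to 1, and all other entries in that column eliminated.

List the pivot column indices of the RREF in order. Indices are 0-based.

pivot columns: 0, 1, 2

[1] R0 /= 4  ⇒  (1, 5, 0)
     R1 -= 1·R0  ⇒  (0, 5, 3)
     R2 -= 4·R0  ⇒  (0, 5, 4)
[2] R1 /= 5  ⇒  (0, 1, 2)
     R0 -= 5·R1  ⇒  (1, 0, 4)
     R2 -= 5·R1  ⇒  (0, 0, 1)
[3] R2 /= 1  ⇒  (0, 0, 1)
     R0 -= 4·R2  ⇒  (1, 0, 0)
     R1 -= 2·R2  ⇒  (0, 1, 0)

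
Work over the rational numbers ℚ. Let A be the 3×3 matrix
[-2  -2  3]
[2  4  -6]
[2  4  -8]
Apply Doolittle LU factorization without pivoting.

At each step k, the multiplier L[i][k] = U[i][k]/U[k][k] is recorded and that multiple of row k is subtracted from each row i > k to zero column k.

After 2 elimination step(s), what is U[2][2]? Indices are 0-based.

U[2][2] = -2

Step 1: pivot at (0,0) is -2.
  row1 ← row1 − (-1)·row0  ⇒  L[1][0]=-1, U row1=(0, 2, -3)
  row2 ← row2 − (-1)·row0  ⇒  L[2][0]=-1, U row2=(0, 2, -5)
Step 2: pivot at (1,1) is 2.
  row2 ← row2 − (1)·row1  ⇒  L[2][1]=1, U row2=(0, 0, -2)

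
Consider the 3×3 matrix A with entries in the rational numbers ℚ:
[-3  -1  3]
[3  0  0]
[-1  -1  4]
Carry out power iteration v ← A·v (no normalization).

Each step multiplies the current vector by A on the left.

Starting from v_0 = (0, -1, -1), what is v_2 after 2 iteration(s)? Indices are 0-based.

v_0 = (0, -1, -1).
v_1 = A·v_0 = (-2, 0, -3).
v_2 = A·v_1 = (-3, -6, -10).

v_2 = (-3, -6, -10)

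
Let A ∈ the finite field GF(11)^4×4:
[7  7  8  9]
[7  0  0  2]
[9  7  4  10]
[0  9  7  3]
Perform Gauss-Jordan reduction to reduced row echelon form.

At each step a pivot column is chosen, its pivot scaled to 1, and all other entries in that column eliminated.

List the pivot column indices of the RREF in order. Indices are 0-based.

step 1: normalize row 0 (÷7) = (1, 1, 9, 6)
  row 1: subtract 7×row0 = (0, 4, 3, 4)
  row 2: subtract 9×row0 = (0, 9, 0, 0)
step 2: normalize row 1 (÷4) = (0, 1, 9, 1)
  row 0: subtract 1×row1 = (1, 0, 0, 5)
  row 2: subtract 9×row1 = (0, 0, 7, 2)
  row 3: subtract 9×row1 = (0, 0, 3, 5)
step 3: normalize row 2 (÷7) = (0, 0, 1, 5)
  row 1: subtract 9×row2 = (0, 1, 0, 0)
  row 3: subtract 3×row2 = (0, 0, 0, 1)
step 4: normalize row 3 (÷1) = (0, 0, 0, 1)
  row 0: subtract 5×row3 = (1, 0, 0, 0)
  row 2: subtract 5×row3 = (0, 0, 1, 0)

pivot columns: 0, 1, 2, 3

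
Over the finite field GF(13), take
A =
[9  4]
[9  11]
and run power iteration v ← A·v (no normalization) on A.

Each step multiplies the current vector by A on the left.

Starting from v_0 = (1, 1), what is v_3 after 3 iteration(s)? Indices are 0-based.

v_3 = (1, 7)

v_0 = (1, 1).
v_1 = A·v_0 = (0, 7).
v_2 = A·v_1 = (2, 12).
v_3 = A·v_2 = (1, 7).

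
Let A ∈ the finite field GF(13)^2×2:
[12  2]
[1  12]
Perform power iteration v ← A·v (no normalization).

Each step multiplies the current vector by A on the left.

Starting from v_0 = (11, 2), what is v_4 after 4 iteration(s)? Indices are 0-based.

v_0 = (11, 2).
v_1 = A·v_0 = (6, 9).
v_2 = A·v_1 = (12, 10).
v_3 = A·v_2 = (8, 2).
v_4 = A·v_3 = (9, 6).

v_4 = (9, 6)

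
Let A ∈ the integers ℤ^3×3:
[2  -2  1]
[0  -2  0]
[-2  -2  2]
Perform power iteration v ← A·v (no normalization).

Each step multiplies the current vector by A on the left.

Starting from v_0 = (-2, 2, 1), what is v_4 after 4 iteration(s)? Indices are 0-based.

v_4 = (80, 32, 116)

v_0 = (-2, 2, 1).
v_1 = A·v_0 = (-7, -4, 2).
v_2 = A·v_1 = (-4, 8, 26).
v_3 = A·v_2 = (2, -16, 44).
v_4 = A·v_3 = (80, 32, 116).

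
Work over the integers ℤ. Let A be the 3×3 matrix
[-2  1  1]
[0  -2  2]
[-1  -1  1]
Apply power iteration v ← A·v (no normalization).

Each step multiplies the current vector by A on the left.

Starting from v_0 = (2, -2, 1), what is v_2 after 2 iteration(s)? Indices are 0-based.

v_0 = (2, -2, 1).
v_1 = A·v_0 = (-5, 6, 1).
v_2 = A·v_1 = (17, -10, 0).

v_2 = (17, -10, 0)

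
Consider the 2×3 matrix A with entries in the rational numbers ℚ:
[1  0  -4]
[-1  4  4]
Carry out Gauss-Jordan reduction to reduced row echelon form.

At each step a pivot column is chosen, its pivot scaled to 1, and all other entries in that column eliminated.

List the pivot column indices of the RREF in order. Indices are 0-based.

pivot columns: 0, 1

step 1: normalize row 0 (÷1) = (1, 0, -4)
  row 1: subtract -1×row0 = (0, 4, 0)
step 2: normalize row 1 (÷4) = (0, 1, 0)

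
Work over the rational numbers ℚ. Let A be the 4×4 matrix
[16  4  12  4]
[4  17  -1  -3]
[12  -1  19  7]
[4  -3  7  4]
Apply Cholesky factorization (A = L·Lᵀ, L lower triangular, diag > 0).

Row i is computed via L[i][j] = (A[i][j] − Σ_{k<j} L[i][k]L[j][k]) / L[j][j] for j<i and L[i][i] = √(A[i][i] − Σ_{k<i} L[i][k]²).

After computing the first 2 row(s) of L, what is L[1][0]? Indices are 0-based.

Step 1: L[0][0] = √(16) = 4.
  L[1][0] = (4) / L[0][0] = 1.
Step 2: L[1][1] = √(16) = 4.

L[1][0] = 1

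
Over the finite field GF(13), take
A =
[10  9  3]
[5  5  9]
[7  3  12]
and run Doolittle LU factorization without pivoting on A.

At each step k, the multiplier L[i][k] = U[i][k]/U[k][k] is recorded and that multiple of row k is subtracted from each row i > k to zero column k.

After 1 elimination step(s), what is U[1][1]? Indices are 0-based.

[col 0] pivot 10
  R1 -= 7*R0 → (0, 7, 1)  (L[1][0] := 7)
  R2 -= 2*R0 → (0, 11, 6)  (L[2][0] := 2)

U[1][1] = 7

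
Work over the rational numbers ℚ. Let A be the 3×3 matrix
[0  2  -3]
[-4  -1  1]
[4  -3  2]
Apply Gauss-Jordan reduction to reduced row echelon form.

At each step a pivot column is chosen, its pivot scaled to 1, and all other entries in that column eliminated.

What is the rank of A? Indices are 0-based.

[1] R0 <-> R1
[1] R0 /= -4  ⇒  (1, 1/4, -1/4)
     R2 -= 4·R0  ⇒  (0, -4, 3)
[2] R1 /= 2  ⇒  (0, 1, -3/2)
     R0 -= 1/4·R1  ⇒  (1, 0, 1/8)
     R2 -= -4·R1  ⇒  (0, 0, -3)
[3] R2 /= -3  ⇒  (0, 0, 1)
     R0 -= 1/8·R2  ⇒  (1, 0, 0)
     R1 -= -3/2·R2  ⇒  (0, 1, 0)

rank = 3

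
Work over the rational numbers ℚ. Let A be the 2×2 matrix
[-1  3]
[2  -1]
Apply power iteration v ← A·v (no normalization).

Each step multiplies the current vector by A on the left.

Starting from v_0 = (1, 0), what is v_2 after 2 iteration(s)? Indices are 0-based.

v_2 = (7, -4)

v_0 = (1, 0).
v_1 = A·v_0 = (-1, 2).
v_2 = A·v_1 = (7, -4).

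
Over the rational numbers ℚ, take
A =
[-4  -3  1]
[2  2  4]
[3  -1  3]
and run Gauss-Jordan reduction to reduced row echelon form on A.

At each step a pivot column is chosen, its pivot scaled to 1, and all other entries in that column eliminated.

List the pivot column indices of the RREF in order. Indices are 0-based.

step 1: normalize row 0 (÷-4) = (1, 3/4, -1/4)
  row 1: subtract 2×row0 = (0, 1/2, 9/2)
  row 2: subtract 3×row0 = (0, -13/4, 15/4)
step 2: normalize row 1 (÷1/2) = (0, 1, 9)
  row 0: subtract 3/4×row1 = (1, 0, -7)
  row 2: subtract -13/4×row1 = (0, 0, 33)
step 3: normalize row 2 (÷33) = (0, 0, 1)
  row 0: subtract -7×row2 = (1, 0, 0)
  row 1: subtract 9×row2 = (0, 1, 0)

pivot columns: 0, 1, 2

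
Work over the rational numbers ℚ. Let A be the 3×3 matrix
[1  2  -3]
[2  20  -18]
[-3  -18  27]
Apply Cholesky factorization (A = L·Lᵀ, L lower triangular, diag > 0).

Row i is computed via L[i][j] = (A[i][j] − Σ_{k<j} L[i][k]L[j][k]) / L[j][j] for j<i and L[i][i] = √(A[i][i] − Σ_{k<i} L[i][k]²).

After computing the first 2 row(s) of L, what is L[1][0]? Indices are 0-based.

L[1][0] = 2

Step 1: L[0][0] = √(1) = 1.
  L[1][0] = (2) / L[0][0] = 2.
Step 2: L[1][1] = √(16) = 4.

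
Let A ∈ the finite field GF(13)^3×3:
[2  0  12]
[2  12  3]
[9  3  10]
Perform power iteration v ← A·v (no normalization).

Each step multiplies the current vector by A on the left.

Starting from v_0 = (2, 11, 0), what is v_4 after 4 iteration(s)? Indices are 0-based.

v_0 = (2, 11, 0).
v_1 = A·v_0 = (4, 6, 12).
v_2 = A·v_1 = (9, 12, 5).
v_3 = A·v_2 = (0, 8, 11).
v_4 = A·v_3 = (2, 12, 4).

v_4 = (2, 12, 4)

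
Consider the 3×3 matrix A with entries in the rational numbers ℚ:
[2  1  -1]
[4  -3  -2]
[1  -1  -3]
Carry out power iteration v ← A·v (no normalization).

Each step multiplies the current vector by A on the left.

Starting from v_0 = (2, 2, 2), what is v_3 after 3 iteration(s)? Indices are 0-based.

v_0 = (2, 2, 2).
v_1 = A·v_0 = (4, -2, -6).
v_2 = A·v_1 = (12, 34, 24).
v_3 = A·v_2 = (34, -102, -94).

v_3 = (34, -102, -94)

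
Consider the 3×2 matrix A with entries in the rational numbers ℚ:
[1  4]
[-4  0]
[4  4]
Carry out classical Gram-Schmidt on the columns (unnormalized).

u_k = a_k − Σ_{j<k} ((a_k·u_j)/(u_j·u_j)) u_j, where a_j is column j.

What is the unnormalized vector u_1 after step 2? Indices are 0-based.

Step 1: u_0 = a_0 = (1, -4, 4).
Step 2: u_1 = a_1 − (20/33)·u_0 = (112/33, 80/33, 52/33).

u_1 = (112/33, 80/33, 52/33)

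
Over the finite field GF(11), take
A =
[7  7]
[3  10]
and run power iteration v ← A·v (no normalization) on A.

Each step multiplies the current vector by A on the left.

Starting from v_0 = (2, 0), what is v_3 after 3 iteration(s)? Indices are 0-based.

v_0 = (2, 0).
v_1 = A·v_0 = (3, 6).
v_2 = A·v_1 = (8, 3).
v_3 = A·v_2 = (0, 10).

v_3 = (0, 10)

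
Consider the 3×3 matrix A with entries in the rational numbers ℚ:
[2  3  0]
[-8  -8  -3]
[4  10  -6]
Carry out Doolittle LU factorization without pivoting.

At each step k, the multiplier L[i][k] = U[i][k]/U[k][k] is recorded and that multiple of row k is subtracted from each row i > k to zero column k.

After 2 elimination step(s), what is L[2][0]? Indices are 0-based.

L[2][0] = 2

[col 0] pivot 2
  R1 -= -4*R0 → (0, 4, -3)  (L[1][0] := -4)
  R2 -= 2*R0 → (0, 4, -6)  (L[2][0] := 2)
[col 1] pivot 4
  R2 -= 1*R1 → (0, 0, -3)  (L[2][1] := 1)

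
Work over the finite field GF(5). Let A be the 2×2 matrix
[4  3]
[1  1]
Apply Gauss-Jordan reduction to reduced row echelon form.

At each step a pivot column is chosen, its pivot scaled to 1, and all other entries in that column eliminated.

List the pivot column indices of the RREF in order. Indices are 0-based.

step 1: normalize row 0 (÷4) = (1, 2)
  row 1: subtract 1×row0 = (0, 4)
step 2: normalize row 1 (÷4) = (0, 1)
  row 0: subtract 2×row1 = (1, 0)

pivot columns: 0, 1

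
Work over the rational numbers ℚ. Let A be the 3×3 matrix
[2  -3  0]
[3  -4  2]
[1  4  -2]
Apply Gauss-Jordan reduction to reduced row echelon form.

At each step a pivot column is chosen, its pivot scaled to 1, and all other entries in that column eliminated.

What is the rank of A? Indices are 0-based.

rank = 3

pivot(0,0)=2: scale R0 → (1, -3/2, 0)
  clear (1,0): R1 −= (3)R0 → (0, 1/2, 2)
  clear (2,0): R2 −= (1)R0 → (0, 11/2, -2)
pivot(1,1)=1/2: scale R1 → (0, 1, 4)
  clear (0,1): R0 −= (-3/2)R1 → (1, 0, 6)
  clear (2,1): R2 −= (11/2)R1 → (0, 0, -24)
pivot(2,2)=-24: scale R2 → (0, 0, 1)
  clear (0,2): R0 −= (6)R2 → (1, 0, 0)
  clear (1,2): R1 −= (4)R2 → (0, 1, 0)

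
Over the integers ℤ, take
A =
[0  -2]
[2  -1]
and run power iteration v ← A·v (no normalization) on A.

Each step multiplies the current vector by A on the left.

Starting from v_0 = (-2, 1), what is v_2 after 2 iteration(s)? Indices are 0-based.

v_2 = (10, 1)

v_0 = (-2, 1).
v_1 = A·v_0 = (-2, -5).
v_2 = A·v_1 = (10, 1).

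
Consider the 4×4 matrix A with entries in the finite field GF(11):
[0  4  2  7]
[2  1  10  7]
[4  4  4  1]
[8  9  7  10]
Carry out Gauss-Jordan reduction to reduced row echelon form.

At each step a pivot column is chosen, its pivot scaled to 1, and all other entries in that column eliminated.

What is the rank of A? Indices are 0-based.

pivot(0,0): swap R0↔R1
pivot(0,0)=2: scale R0 → (1, 6, 5, 9)
  clear (2,0): R2 −= (4)R0 → (0, 2, 6, 9)
  clear (3,0): R3 −= (8)R0 → (0, 5, 0, 4)
pivot(1,1)=4: scale R1 → (0, 1, 6, 10)
  clear (0,1): R0 −= (6)R1 → (1, 0, 2, 4)
  clear (2,1): R2 −= (2)R1 → (0, 0, 5, 0)
  clear (3,1): R3 −= (5)R1 → (0, 0, 3, 9)
pivot(2,2)=5: scale R2 → (0, 0, 1, 0)
  clear (0,2): R0 −= (2)R2 → (1, 0, 0, 4)
  clear (1,2): R1 −= (6)R2 → (0, 1, 0, 10)
  clear (3,2): R3 −= (3)R2 → (0, 0, 0, 9)
pivot(3,3)=9: scale R3 → (0, 0, 0, 1)
  clear (0,3): R0 −= (4)R3 → (1, 0, 0, 0)
  clear (1,3): R1 −= (10)R3 → (0, 1, 0, 0)

rank = 4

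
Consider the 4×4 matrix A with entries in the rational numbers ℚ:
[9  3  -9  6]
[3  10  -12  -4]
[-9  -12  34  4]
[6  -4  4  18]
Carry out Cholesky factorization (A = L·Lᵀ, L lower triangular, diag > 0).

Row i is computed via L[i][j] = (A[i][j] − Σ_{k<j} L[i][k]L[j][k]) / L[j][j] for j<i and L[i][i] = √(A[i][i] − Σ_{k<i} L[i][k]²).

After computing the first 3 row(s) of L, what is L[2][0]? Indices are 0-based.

L[2][0] = -3

Step 1: L[0][0] = √(9) = 3.
  L[1][0] = (3) / L[0][0] = 1.
Step 2: L[1][1] = √(9) = 3.
  L[2][0] = (-9) / L[0][0] = -3.
  L[2][1] = (-9) / L[1][1] = -3.
Step 3: L[2][2] = √(16) = 4.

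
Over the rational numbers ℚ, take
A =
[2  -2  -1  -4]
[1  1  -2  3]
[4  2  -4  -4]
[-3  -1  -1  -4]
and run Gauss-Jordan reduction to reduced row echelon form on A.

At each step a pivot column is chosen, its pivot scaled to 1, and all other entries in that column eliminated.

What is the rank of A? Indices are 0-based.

rank = 4

[1] R0 /= 2  ⇒  (1, -1, -1/2, -2)
     R1 -= 1·R0  ⇒  (0, 2, -3/2, 5)
     R2 -= 4·R0  ⇒  (0, 6, -2, 4)
     R3 -= -3·R0  ⇒  (0, -4, -5/2, -10)
[2] R1 /= 2  ⇒  (0, 1, -3/4, 5/2)
     R0 -= -1·R1  ⇒  (1, 0, -5/4, 1/2)
     R2 -= 6·R1  ⇒  (0, 0, 5/2, -11)
     R3 -= -4·R1  ⇒  (0, 0, -11/2, 0)
[3] R2 /= 5/2  ⇒  (0, 0, 1, -22/5)
     R0 -= -5/4·R2  ⇒  (1, 0, 0, -5)
     R1 -= -3/4·R2  ⇒  (0, 1, 0, -4/5)
     R3 -= -11/2·R2  ⇒  (0, 0, 0, -121/5)
[4] R3 /= -121/5  ⇒  (0, 0, 0, 1)
     R0 -= -5·R3  ⇒  (1, 0, 0, 0)
     R1 -= -4/5·R3  ⇒  (0, 1, 0, 0)
     R2 -= -22/5·R3  ⇒  (0, 0, 1, 0)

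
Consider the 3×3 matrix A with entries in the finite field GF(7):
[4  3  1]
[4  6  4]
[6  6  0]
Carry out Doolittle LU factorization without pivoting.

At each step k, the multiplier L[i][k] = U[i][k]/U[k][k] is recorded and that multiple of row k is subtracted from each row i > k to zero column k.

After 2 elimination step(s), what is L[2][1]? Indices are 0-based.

k=0: U[0][0]=4
  eliminate (1,0): mult=1, new row 1: (0, 3, 3); set L[1][0]=1
  eliminate (2,0): mult=5, new row 2: (0, 5, 2); set L[2][0]=5
k=1: U[1][1]=3
  eliminate (2,1): mult=4, new row 2: (0, 0, 4); set L[2][1]=4

L[2][1] = 4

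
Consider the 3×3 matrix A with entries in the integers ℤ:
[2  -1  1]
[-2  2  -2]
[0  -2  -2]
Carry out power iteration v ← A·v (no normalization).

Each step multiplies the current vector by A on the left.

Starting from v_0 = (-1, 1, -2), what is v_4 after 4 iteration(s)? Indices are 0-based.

v_0 = (-1, 1, -2).
v_1 = A·v_0 = (-5, 8, 2).
v_2 = A·v_1 = (-16, 22, -20).
v_3 = A·v_2 = (-74, 116, -4).
v_4 = A·v_3 = (-268, 388, -224).

v_4 = (-268, 388, -224)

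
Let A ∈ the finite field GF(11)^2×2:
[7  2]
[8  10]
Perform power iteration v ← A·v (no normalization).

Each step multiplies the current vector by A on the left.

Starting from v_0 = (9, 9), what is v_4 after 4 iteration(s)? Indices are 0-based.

v_4 = (2, 1)

v_0 = (9, 9).
v_1 = A·v_0 = (4, 8).
v_2 = A·v_1 = (0, 2).
v_3 = A·v_2 = (4, 9).
v_4 = A·v_3 = (2, 1).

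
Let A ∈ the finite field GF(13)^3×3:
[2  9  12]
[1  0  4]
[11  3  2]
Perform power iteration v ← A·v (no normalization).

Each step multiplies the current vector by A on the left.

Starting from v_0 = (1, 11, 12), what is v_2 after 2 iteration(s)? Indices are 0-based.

v_0 = (1, 11, 12).
v_1 = A·v_0 = (11, 10, 3).
v_2 = A·v_1 = (5, 10, 1).

v_2 = (5, 10, 1)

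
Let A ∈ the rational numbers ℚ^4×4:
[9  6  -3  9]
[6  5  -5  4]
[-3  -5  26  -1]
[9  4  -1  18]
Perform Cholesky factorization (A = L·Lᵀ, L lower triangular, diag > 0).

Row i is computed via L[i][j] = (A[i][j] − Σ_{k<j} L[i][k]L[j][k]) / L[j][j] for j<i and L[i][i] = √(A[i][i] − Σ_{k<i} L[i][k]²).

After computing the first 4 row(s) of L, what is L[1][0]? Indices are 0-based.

Step 1: L[0][0] = √(9) = 3.
  L[1][0] = (6) / L[0][0] = 2.
Step 2: L[1][1] = √(1) = 1.
  L[2][0] = (-3) / L[0][0] = -1.
  L[2][1] = (-3) / L[1][1] = -3.
Step 3: L[2][2] = √(16) = 4.
  L[3][0] = (9) / L[0][0] = 3.
  L[3][1] = (-2) / L[1][1] = -2.
  L[3][2] = (-4) / L[2][2] = -1.
Step 4: L[3][3] = √(4) = 2.

L[1][0] = 2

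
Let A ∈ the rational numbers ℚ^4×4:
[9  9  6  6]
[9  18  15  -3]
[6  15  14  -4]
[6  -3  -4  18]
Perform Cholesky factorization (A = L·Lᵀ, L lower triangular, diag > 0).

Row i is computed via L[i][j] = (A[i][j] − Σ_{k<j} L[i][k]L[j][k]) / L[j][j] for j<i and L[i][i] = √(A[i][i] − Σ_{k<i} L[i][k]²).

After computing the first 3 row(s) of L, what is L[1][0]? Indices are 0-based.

Step 1: L[0][0] = √(9) = 3.
  L[1][0] = (9) / L[0][0] = 3.
Step 2: L[1][1] = √(9) = 3.
  L[2][0] = (6) / L[0][0] = 2.
  L[2][1] = (9) / L[1][1] = 3.
Step 3: L[2][2] = √(1) = 1.

L[1][0] = 3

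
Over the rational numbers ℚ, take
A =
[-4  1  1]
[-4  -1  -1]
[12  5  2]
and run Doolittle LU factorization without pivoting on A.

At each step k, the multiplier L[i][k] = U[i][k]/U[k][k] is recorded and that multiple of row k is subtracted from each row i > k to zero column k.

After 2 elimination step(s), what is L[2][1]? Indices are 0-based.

L[2][1] = -4

[col 0] pivot -4
  R1 -= 1*R0 → (0, -2, -2)  (L[1][0] := 1)
  R2 -= -3*R0 → (0, 8, 5)  (L[2][0] := -3)
[col 1] pivot -2
  R2 -= -4*R1 → (0, 0, -3)  (L[2][1] := -4)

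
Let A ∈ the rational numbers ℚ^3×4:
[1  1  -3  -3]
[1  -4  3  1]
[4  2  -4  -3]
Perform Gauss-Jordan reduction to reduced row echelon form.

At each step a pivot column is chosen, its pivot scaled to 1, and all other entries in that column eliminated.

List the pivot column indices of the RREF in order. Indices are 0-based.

pivot columns: 0, 1, 2

[1] R0 /= 1  ⇒  (1, 1, -3, -3)
     R1 -= 1·R0  ⇒  (0, -5, 6, 4)
     R2 -= 4·R0  ⇒  (0, -2, 8, 9)
[2] R1 /= -5  ⇒  (0, 1, -6/5, -4/5)
     R0 -= 1·R1  ⇒  (1, 0, -9/5, -11/5)
     R2 -= -2·R1  ⇒  (0, 0, 28/5, 37/5)
[3] R2 /= 28/5  ⇒  (0, 0, 1, 37/28)
     R0 -= -9/5·R2  ⇒  (1, 0, 0, 5/28)
     R1 -= -6/5·R2  ⇒  (0, 1, 0, 11/14)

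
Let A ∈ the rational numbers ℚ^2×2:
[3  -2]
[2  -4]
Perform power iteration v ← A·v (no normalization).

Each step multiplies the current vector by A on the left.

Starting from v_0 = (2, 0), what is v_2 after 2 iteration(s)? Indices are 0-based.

v_0 = (2, 0).
v_1 = A·v_0 = (6, 4).
v_2 = A·v_1 = (10, -4).

v_2 = (10, -4)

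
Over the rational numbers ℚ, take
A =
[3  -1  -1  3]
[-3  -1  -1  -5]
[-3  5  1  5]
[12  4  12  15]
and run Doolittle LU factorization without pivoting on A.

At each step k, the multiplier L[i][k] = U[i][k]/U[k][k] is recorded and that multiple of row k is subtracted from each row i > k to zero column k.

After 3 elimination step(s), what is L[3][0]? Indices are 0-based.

L[3][0] = 4

[col 0] pivot 3
  R1 -= -1*R0 → (0, -2, -2, -2)  (L[1][0] := -1)
  R2 -= -1*R0 → (0, 4, 0, 8)  (L[2][0] := -1)
  R3 -= 4*R0 → (0, 8, 16, 3)  (L[3][0] := 4)
[col 1] pivot -2
  R2 -= -2*R1 → (0, 0, -4, 4)  (L[2][1] := -2)
  R3 -= -4*R1 → (0, 0, 8, -5)  (L[3][1] := -4)
[col 2] pivot -4
  R3 -= -2*R2 → (0, 0, 0, 3)  (L[3][2] := -2)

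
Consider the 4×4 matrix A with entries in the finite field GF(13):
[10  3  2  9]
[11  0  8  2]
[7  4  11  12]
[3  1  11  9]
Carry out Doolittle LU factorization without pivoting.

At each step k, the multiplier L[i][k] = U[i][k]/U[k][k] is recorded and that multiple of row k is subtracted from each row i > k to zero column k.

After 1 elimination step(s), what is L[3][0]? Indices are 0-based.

[col 0] pivot 10
  R1 -= 5*R0 → (0, 11, 11, 9)  (L[1][0] := 5)
  R2 -= 2*R0 → (0, 11, 7, 7)  (L[2][0] := 2)
  R3 -= 12*R0 → (0, 4, 0, 5)  (L[3][0] := 12)

L[3][0] = 12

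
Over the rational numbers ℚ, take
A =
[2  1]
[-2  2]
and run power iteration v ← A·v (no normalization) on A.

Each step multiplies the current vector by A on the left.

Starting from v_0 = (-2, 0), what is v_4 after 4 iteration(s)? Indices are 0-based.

v_0 = (-2, 0).
v_1 = A·v_0 = (-4, 4).
v_2 = A·v_1 = (-4, 16).
v_3 = A·v_2 = (8, 40).
v_4 = A·v_3 = (56, 64).

v_4 = (56, 64)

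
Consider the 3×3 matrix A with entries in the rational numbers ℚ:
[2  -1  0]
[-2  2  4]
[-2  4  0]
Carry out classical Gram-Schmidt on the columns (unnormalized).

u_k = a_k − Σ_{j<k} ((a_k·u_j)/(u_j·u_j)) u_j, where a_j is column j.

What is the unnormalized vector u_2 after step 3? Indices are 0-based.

u_2 = (12/7, 18/7, -6/7)

Step 1: u_0 = a_0 = (2, -2, -2).
Step 2: u_1 = a_1 − (-7/6)·u_0 = (4/3, -1/3, 5/3).
Step 3: u_2 = a_2 − (-2/3)·u_0 − (-2/7)·u_1 = (12/7, 18/7, -6/7).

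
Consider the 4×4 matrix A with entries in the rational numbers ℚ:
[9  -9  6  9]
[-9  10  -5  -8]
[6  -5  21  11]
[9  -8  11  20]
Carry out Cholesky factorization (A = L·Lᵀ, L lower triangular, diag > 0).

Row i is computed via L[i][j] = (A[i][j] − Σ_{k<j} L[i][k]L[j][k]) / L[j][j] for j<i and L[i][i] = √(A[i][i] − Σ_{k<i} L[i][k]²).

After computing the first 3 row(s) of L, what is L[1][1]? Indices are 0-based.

Step 1: L[0][0] = √(9) = 3.
  L[1][0] = (-9) / L[0][0] = -3.
Step 2: L[1][1] = √(1) = 1.
  L[2][0] = (6) / L[0][0] = 2.
  L[2][1] = (1) / L[1][1] = 1.
Step 3: L[2][2] = √(16) = 4.

L[1][1] = 1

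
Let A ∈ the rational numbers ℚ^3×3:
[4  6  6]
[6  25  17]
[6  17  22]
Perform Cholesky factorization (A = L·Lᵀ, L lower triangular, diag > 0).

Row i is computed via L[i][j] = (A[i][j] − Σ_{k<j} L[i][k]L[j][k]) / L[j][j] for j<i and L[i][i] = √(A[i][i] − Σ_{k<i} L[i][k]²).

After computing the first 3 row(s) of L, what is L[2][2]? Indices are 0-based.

Step 1: L[0][0] = √(4) = 2.
  L[1][0] = (6) / L[0][0] = 3.
Step 2: L[1][1] = √(16) = 4.
  L[2][0] = (6) / L[0][0] = 3.
  L[2][1] = (8) / L[1][1] = 2.
Step 3: L[2][2] = √(9) = 3.

L[2][2] = 3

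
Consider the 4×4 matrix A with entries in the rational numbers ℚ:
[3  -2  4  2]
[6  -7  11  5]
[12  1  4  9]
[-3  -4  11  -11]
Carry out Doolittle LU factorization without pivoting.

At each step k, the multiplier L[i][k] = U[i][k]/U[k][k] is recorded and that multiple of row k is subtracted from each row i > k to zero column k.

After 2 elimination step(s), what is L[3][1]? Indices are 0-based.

L[3][1] = 2

Step 1: pivot at (0,0) is 3.
  row1 ← row1 − (2)·row0  ⇒  L[1][0]=2, U row1=(0, -3, 3, 1)
  row2 ← row2 − (4)·row0  ⇒  L[2][0]=4, U row2=(0, 9, -12, 1)
  row3 ← row3 − (-1)·row0  ⇒  L[3][0]=-1, U row3=(0, -6, 15, -9)
Step 2: pivot at (1,1) is -3.
  row2 ← row2 − (-3)·row1  ⇒  L[2][1]=-3, U row2=(0, 0, -3, 4)
  row3 ← row3 − (2)·row1  ⇒  L[3][1]=2, U row3=(0, 0, 9, -11)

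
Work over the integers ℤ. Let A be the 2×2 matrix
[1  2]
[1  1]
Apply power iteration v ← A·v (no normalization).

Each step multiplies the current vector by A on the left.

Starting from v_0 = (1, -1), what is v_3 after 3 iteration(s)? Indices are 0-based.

v_0 = (1, -1).
v_1 = A·v_0 = (-1, 0).
v_2 = A·v_1 = (-1, -1).
v_3 = A·v_2 = (-3, -2).

v_3 = (-3, -2)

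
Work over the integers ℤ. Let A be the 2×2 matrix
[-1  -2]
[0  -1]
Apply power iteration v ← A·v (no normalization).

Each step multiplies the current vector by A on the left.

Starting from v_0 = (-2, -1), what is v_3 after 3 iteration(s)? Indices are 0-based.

v_3 = (8, 1)

v_0 = (-2, -1).
v_1 = A·v_0 = (4, 1).
v_2 = A·v_1 = (-6, -1).
v_3 = A·v_2 = (8, 1).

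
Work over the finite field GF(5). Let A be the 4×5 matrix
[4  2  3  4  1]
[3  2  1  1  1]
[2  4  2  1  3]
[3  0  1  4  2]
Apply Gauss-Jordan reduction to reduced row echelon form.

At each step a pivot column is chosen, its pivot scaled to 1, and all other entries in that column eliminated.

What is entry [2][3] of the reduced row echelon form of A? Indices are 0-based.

M[2][3] = 2

step 1: normalize row 0 (÷4) = (1, 3, 2, 1, 4)
  row 1: subtract 3×row0 = (0, 3, 0, 3, 4)
  row 2: subtract 2×row0 = (0, 3, 3, 4, 0)
  row 3: subtract 3×row0 = (0, 1, 0, 1, 0)
step 2: normalize row 1 (÷3) = (0, 1, 0, 1, 3)
  row 0: subtract 3×row1 = (1, 0, 2, 3, 0)
  row 2: subtract 3×row1 = (0, 0, 3, 1, 1)
  row 3: subtract 1×row1 = (0, 0, 0, 0, 2)
step 3: normalize row 2 (÷3) = (0, 0, 1, 2, 2)
  row 0: subtract 2×row2 = (1, 0, 0, 4, 1)
skip col 3 (zero from row 3)
step 4: normalize row 3 (÷2) = (0, 0, 0, 0, 1)
  row 0: subtract 1×row3 = (1, 0, 0, 4, 0)
  row 1: subtract 3×row3 = (0, 1, 0, 1, 0)
  row 2: subtract 2×row3 = (0, 0, 1, 2, 0)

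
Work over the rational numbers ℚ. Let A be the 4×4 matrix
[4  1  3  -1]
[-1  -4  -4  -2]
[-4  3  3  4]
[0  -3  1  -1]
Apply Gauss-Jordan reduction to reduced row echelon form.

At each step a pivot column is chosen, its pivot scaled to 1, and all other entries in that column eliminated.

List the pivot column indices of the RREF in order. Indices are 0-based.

pivot columns: 0, 1, 2, 3

step 1: normalize row 0 (÷4) = (1, 1/4, 3/4, -1/4)
  row 1: subtract -1×row0 = (0, -15/4, -13/4, -9/4)
  row 2: subtract -4×row0 = (0, 4, 6, 3)
step 2: normalize row 1 (÷-15/4) = (0, 1, 13/15, 3/5)
  row 0: subtract 1/4×row1 = (1, 0, 8/15, -2/5)
  row 2: subtract 4×row1 = (0, 0, 38/15, 3/5)
  row 3: subtract -3×row1 = (0, 0, 18/5, 4/5)
step 3: normalize row 2 (÷38/15) = (0, 0, 1, 9/38)
  row 0: subtract 8/15×row2 = (1, 0, 0, -10/19)
  row 1: subtract 13/15×row2 = (0, 1, 0, 15/38)
  row 3: subtract 18/5×row2 = (0, 0, 0, -1/19)
step 4: normalize row 3 (÷-1/19) = (0, 0, 0, 1)
  row 0: subtract -10/19×row3 = (1, 0, 0, 0)
  row 1: subtract 15/38×row3 = (0, 1, 0, 0)
  row 2: subtract 9/38×row3 = (0, 0, 1, 0)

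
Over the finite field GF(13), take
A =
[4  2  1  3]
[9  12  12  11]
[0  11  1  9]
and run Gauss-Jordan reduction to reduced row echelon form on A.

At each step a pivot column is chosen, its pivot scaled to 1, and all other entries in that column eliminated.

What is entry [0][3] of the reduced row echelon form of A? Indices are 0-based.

M[0][3] = 4

pivot(0,0)=4: scale R0 → (1, 7, 10, 4)
  clear (1,0): R1 −= (9)R0 → (0, 1, 0, 1)
pivot(1,1)=1: scale R1 → (0, 1, 0, 1)
  clear (0,1): R0 −= (7)R1 → (1, 0, 10, 10)
  clear (2,1): R2 −= (11)R1 → (0, 0, 1, 11)
pivot(2,2)=1: scale R2 → (0, 0, 1, 11)
  clear (0,2): R0 −= (10)R2 → (1, 0, 0, 4)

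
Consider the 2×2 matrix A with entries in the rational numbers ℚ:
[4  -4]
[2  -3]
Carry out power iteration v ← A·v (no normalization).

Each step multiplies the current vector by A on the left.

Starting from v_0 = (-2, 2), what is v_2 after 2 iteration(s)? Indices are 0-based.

v_0 = (-2, 2).
v_1 = A·v_0 = (-16, -10).
v_2 = A·v_1 = (-24, -2).

v_2 = (-24, -2)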